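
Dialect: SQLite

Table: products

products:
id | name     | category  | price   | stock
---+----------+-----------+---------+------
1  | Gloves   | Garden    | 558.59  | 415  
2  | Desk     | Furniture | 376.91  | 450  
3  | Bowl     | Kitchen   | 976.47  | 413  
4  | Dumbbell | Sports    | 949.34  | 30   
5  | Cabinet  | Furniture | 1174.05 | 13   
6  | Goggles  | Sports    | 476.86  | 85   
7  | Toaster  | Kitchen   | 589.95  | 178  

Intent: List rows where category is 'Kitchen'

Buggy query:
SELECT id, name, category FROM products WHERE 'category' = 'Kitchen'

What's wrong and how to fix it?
Bug: Single quotes denote string literals in SQL; the column name is being compared as a constant string

Fix: Remove the quotes around the column name (or use double quotes for an identifier)

Corrected query:
SELECT id, name, category FROM products WHERE category = 'Kitchen'

Result:
id | name    | category
---+---------+---------
3  | Bowl    | Kitchen 
7  | Toaster | Kitchen 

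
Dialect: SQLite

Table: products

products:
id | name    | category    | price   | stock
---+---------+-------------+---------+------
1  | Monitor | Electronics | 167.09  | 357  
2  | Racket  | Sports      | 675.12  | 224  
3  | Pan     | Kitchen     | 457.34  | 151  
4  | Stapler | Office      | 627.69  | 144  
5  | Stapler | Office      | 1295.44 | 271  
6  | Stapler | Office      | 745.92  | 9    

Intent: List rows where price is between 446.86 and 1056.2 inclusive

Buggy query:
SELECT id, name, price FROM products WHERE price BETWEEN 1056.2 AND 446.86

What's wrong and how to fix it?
Bug: BETWEEN expects the lower bound first; with 1056.2 AND 446.86 the range is empty

Fix: Write BETWEEN 446.86 AND 1056.2

Corrected query:
SELECT id, name, price FROM products WHERE price BETWEEN 446.86 AND 1056.2

Result:
id | name    | price 
---+---------+-------
2  | Racket  | 675.12
3  | Pan     | 457.34
4  | Stapler | 627.69
6  | Stapler | 745.92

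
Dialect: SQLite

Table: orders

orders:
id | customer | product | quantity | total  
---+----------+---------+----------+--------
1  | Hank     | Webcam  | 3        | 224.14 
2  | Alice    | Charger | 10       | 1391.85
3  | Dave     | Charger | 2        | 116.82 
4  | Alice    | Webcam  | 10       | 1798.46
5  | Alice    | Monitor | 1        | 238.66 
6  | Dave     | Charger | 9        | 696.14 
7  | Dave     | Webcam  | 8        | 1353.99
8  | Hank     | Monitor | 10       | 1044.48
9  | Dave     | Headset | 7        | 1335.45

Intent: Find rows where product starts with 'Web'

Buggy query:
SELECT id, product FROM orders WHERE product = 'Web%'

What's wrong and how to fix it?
Bug: '=' compares the literal string including the % character; pattern matching needs LIKE

Fix: Use LIKE for wildcard pattern matching

Corrected query:
SELECT id, product FROM orders WHERE product LIKE 'Web%'

Result:
id | product
---+--------
1  | Webcam 
4  | Webcam 
7  | Webcam 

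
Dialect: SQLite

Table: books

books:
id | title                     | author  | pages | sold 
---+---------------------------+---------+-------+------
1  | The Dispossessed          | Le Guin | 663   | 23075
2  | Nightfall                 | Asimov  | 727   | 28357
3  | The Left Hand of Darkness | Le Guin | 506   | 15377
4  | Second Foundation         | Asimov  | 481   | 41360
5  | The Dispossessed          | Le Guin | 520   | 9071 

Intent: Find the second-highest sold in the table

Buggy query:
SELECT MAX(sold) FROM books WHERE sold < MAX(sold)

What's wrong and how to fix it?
Bug: MAX(sold) on the right of the comparison is an aggregate-in-WHERE error

Fix: Compute the overall MAX in a subquery, then take MAX of rows below it

Corrected query:
SELECT MAX(sold) FROM books WHERE sold < (SELECT MAX(sold) FROM books)

Result:
MAX(sold)
---------
28357    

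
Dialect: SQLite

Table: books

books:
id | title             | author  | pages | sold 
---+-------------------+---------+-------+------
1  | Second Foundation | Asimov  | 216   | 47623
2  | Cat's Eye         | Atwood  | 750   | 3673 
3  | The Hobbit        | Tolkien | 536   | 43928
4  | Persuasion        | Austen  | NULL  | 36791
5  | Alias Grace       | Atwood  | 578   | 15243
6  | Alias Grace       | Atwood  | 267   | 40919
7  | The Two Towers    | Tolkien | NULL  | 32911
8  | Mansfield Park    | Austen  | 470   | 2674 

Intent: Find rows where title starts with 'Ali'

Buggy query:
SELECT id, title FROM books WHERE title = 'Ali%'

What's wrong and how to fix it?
Bug: '=' compares the literal string including the % character; pattern matching needs LIKE

Fix: Use LIKE for wildcard pattern matching

Corrected query:
SELECT id, title FROM books WHERE title LIKE 'Ali%'

Result:
id | title      
---+------------
5  | Alias Grace
6  | Alias Grace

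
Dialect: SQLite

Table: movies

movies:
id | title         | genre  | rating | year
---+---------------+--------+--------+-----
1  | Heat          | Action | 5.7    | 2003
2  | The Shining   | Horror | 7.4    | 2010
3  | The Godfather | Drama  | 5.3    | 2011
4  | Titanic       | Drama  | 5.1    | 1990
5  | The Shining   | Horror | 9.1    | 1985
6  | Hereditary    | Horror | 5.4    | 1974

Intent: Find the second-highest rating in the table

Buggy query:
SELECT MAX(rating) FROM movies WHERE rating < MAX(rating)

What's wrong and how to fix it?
Bug: MAX(rating) on the right of the comparison is an aggregate-in-WHERE error

Fix: Compute the overall MAX in a subquery, then take MAX of rows below it

Corrected query:
SELECT MAX(rating) FROM movies WHERE rating < (SELECT MAX(rating) FROM movies)

Result:
MAX(rating)
-----------
7.4        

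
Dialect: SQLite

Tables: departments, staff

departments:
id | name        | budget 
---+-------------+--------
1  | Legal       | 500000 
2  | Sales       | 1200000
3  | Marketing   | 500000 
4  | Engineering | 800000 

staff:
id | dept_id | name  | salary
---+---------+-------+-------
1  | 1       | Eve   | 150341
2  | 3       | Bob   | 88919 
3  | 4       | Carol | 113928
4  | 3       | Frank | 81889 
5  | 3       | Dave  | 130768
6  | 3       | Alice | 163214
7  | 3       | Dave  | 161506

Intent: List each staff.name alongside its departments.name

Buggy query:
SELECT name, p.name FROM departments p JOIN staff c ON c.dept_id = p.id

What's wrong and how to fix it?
Bug: Both tables have a 'name' column; the unqualified reference is ambiguous

Fix: Prefix ambiguous columns with the table alias

Corrected query:
SELECT c.name, p.name FROM departments p JOIN staff c ON c.dept_id = p.id

Result:
name  | name       
------+------------
Eve   | Legal      
Bob   | Marketing  
Carol | Engineering
Frank | Marketing  
Dave  | Marketing  
Alice | Marketing  
Dave  | Marketing  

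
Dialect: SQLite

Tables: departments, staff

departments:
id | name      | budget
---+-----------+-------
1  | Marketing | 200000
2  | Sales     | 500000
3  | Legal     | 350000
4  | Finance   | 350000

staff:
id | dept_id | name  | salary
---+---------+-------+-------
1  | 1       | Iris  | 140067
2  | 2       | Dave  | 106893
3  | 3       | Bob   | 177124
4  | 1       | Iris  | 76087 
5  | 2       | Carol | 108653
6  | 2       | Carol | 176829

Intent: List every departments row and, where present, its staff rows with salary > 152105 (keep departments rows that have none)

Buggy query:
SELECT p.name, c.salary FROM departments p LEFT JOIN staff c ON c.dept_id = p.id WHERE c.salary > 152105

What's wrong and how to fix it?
Bug: A WHERE condition on the right-hand table after LEFT JOIN drops unmatched parents

Fix: Put 'c.salary > 152105' in the JOIN's ON clause instead of WHERE

Corrected query:
SELECT p.name, c.salary FROM departments p LEFT JOIN staff c ON c.dept_id = p.id AND c.salary > 152105

Result:
name      | salary
----------+-------
Marketing | NULL  
Sales     | 176829
Legal     | 177124
Finance   | NULL  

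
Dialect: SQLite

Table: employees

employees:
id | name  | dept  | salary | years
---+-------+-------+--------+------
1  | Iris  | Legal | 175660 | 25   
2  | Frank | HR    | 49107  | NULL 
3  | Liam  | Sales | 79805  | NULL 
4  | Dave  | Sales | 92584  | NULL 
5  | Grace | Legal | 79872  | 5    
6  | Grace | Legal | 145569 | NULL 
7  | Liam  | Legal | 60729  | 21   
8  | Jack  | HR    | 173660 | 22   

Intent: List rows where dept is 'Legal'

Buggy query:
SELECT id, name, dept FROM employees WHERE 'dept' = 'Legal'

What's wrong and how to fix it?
Bug: Single quotes denote string literals in SQL; the column name is being compared as a constant string

Fix: Reference the column as dept without single quotes

Corrected query:
SELECT id, name, dept FROM employees WHERE dept = 'Legal'

Result:
id | name  | dept 
---+-------+------
1  | Iris  | Legal
5  | Grace | Legal
6  | Grace | Legal
7  | Liam  | Legal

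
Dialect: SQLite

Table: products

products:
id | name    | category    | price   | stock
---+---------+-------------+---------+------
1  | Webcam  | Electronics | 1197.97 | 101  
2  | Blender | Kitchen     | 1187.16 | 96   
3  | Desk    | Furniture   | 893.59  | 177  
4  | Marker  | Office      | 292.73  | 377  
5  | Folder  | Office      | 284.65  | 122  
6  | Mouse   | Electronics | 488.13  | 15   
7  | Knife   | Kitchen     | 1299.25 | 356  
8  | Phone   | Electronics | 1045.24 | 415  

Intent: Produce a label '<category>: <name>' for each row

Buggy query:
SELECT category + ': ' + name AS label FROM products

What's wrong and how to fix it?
Bug: '+' is numeric addition; on text columns SQLite converts them to 0 instead of concatenating

Fix: Use the || operator for string concatenation

Corrected query:
SELECT category || ': ' || name AS label FROM products

Result:
label              
-------------------
Electronics: Webcam
Kitchen: Blender   
Furniture: Desk    
Office: Marker     
Office: Folder     
Electronics: Mouse 
Kitchen: Knife     
Electronics: Phone 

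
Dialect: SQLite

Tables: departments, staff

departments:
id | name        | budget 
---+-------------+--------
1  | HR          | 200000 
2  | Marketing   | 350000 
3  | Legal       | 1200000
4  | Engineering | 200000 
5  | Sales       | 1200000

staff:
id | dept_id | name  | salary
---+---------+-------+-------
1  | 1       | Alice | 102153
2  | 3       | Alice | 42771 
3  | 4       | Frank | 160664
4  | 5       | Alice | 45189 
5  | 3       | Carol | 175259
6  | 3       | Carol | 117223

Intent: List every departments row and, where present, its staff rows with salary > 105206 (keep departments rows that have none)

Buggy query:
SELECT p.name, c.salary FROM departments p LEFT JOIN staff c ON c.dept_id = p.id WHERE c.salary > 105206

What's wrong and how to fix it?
Bug: A WHERE condition on the right-hand table after LEFT JOIN drops unmatched parents

Fix: Move the right-table condition into the ON clause so unmatched parents are kept

Corrected query:
SELECT p.name, c.salary FROM departments p LEFT JOIN staff c ON c.dept_id = p.id AND c.salary > 105206

Result:
name        | salary
------------+-------
HR          | NULL  
Marketing   | NULL  
Legal       | 117223
Legal       | 175259
Engineering | 160664
Sales       | NULL  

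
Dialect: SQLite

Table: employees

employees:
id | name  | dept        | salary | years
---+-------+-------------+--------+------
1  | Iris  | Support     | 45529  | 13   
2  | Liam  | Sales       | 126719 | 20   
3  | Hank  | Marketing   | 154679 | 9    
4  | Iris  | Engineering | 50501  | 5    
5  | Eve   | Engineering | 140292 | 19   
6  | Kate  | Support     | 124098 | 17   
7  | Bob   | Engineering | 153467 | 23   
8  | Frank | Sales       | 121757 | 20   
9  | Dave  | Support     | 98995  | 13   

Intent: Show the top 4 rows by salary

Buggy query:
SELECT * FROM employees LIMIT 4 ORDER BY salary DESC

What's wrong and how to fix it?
Bug: LIMIT must come after ORDER BY

Fix: Swap the clauses: ORDER BY first, then LIMIT

Corrected query:
SELECT * FROM employees ORDER BY salary DESC LIMIT 4

Result:
id | name | dept        | salary | years
---+------+-------------+--------+------
3  | Hank | Marketing   | 154679 | 9    
7  | Bob  | Engineering | 153467 | 23   
5  | Eve  | Engineering | 140292 | 19   
2  | Liam | Sales       | 126719 | 20   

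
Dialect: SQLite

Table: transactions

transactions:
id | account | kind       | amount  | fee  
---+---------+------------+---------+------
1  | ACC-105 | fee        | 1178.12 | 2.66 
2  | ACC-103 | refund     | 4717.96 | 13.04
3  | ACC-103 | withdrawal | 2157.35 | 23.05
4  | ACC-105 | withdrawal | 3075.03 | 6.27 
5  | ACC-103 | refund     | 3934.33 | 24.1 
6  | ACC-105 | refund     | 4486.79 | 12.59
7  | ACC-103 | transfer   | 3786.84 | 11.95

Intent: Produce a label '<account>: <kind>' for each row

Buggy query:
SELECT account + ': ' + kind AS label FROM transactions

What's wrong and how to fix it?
Bug: SQLite uses || for string concatenation; + coerces text to numbers (yielding 0)

Fix: Replace + with || to concatenate text

Corrected query:
SELECT account || ': ' || kind AS label FROM transactions

Result:
label              
-------------------
ACC-105: fee       
ACC-103: refund    
ACC-103: withdrawal
ACC-105: withdrawal
ACC-103: refund    
ACC-105: refund    
ACC-103: transfer  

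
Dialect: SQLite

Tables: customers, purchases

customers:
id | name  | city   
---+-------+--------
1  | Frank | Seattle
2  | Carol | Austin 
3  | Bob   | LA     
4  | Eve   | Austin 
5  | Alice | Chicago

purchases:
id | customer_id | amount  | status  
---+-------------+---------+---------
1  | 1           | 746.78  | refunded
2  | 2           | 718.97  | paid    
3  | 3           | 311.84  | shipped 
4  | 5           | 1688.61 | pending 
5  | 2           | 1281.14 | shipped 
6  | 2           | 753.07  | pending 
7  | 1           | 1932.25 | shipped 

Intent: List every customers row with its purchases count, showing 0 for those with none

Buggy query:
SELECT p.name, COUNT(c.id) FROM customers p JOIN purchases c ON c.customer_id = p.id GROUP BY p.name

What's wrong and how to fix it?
Bug: INNER JOIN drops customers rows that have no matching purchases rows

Fix: Switch to LEFT JOIN to retain unmatched parent rows

Corrected query:
SELECT p.name, COUNT(c.id) FROM customers p LEFT JOIN purchases c ON c.customer_id = p.id GROUP BY p.name

Result:
name  | COUNT(c.id)
------+------------
Alice | 1          
Bob   | 1          
Carol | 3          
Eve   | 0          
Frank | 2          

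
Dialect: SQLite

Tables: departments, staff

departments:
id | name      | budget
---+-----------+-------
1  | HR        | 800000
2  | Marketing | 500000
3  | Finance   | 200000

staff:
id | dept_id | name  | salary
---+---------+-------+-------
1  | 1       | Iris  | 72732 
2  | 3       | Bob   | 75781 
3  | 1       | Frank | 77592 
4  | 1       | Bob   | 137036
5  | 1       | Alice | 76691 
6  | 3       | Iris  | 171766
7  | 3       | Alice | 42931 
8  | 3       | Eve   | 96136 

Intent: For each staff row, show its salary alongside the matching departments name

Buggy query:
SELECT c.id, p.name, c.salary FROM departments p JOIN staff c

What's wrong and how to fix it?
Bug: Missing join condition: each staff row is matched to all departments rows instead of just its own

Fix: Add ON c.dept_id = p.id to the JOIN

Corrected query:
SELECT c.id, p.name, c.salary FROM departments p JOIN staff c ON c.dept_id = p.id

Result:
id | name    | salary
---+---------+-------
1  | HR      | 72732 
2  | Finance | 75781 
3  | HR      | 77592 
4  | HR      | 137036
5  | HR      | 76691 
6  | Finance | 171766
7  | Finance | 42931 
8  | Finance | 96136 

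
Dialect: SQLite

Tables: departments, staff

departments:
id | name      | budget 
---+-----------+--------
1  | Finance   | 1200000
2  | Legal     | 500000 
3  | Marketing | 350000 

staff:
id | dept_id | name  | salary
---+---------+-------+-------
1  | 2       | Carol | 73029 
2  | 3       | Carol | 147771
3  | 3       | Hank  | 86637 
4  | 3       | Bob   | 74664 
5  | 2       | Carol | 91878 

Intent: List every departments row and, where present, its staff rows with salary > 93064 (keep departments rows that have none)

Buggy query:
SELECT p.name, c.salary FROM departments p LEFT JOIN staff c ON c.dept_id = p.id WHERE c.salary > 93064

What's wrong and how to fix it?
Bug: A WHERE condition on the right-hand table after LEFT JOIN drops unmatched parents

Fix: Move the right-table condition into the ON clause so unmatched parents are kept

Corrected query:
SELECT p.name, c.salary FROM departments p LEFT JOIN staff c ON c.dept_id = p.id AND c.salary > 93064

Result:
name      | salary
----------+-------
Finance   | NULL  
Legal     | NULL  
Marketing | 147771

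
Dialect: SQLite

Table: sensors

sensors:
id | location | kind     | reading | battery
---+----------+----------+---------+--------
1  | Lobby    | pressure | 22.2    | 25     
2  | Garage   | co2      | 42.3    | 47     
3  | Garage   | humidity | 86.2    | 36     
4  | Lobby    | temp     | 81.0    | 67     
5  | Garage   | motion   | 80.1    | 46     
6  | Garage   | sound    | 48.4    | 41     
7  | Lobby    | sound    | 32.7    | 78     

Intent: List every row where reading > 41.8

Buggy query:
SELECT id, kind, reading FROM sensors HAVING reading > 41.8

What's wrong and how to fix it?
Bug: HAVING filters the output of aggregation, but this query has no GROUP BY and no aggregate functions, so SQLite rejects it (HAVING clause on a non-aggregate query); the condition here is per row

Fix: Replace HAVING with WHERE since the condition applies to individual rows

Corrected query:
SELECT id, kind, reading FROM sensors WHERE reading > 41.8

Result:
id | kind     | reading
---+----------+--------
2  | co2      | 42.3   
3  | humidity | 86.2   
4  | temp     | 81     
5  | motion   | 80.1   
6  | sound    | 48.4   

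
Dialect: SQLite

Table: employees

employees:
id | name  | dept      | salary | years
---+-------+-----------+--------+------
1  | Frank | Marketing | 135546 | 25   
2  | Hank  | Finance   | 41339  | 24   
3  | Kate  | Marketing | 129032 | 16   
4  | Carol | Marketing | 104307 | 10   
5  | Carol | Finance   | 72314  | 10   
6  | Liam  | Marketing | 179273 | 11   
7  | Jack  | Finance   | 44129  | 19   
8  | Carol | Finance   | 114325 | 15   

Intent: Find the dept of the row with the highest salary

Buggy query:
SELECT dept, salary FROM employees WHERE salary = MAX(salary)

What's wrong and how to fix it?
Bug: WHERE is evaluated per row; an aggregate over the whole table isn't defined there

Fix: Use a subquery: WHERE salary = (SELECT MAX(salary) FROM employees)

Corrected query:
SELECT dept, salary FROM employees WHERE salary = (SELECT MAX(salary) FROM employees)

Result:
dept      | salary
----------+-------
Marketing | 179273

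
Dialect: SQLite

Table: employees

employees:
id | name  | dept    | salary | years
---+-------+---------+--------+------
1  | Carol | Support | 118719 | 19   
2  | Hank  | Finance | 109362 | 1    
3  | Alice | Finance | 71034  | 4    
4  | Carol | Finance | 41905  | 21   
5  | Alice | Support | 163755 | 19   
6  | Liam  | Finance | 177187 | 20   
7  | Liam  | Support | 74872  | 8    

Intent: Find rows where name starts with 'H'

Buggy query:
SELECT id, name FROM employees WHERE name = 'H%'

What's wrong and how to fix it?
Bug: '=' compares the literal string including the % character; pattern matching needs LIKE

Fix: Replace '=' with LIKE so 'H%' is treated as a pattern

Corrected query:
SELECT id, name FROM employees WHERE name LIKE 'H%'

Result:
id | name
---+-----
2  | Hank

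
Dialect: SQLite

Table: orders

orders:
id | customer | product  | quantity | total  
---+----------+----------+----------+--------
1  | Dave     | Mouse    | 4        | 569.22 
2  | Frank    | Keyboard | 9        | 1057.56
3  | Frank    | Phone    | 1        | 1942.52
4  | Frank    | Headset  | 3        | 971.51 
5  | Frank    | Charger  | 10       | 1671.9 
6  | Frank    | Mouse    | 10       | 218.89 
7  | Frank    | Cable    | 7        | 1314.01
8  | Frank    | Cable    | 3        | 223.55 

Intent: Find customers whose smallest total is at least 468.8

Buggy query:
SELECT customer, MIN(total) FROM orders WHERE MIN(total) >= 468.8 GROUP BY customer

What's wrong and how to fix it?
Bug: Aggregates like MIN are computed per group after WHERE runs

Fix: Replace WHERE with HAVING after the GROUP BY

Corrected query:
SELECT customer, MIN(total) FROM orders GROUP BY customer HAVING MIN(total) >= 468.8

Result:
customer | MIN(total)
---------+-----------
Dave     | 569.22    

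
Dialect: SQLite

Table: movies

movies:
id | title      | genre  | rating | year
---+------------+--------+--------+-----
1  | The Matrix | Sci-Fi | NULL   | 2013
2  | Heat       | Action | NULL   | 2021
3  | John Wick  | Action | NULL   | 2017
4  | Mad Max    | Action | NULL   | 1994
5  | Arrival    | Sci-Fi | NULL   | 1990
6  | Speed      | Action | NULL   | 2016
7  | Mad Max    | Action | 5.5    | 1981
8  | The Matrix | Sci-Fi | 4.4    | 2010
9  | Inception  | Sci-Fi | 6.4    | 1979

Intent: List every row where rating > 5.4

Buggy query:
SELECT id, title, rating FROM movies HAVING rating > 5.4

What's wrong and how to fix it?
Bug: This is a non-aggregate query (no GROUP BY, no aggregates), so in SQLite the HAVING clause is invalid here; a row-level condition belongs in WHERE

Fix: Replace HAVING with WHERE since the condition applies to individual rows

Corrected query:
SELECT id, title, rating FROM movies WHERE rating > 5.4

Result:
id | title     | rating
---+-----------+-------
7  | Mad Max   | 5.5   
9  | Inception | 6.4   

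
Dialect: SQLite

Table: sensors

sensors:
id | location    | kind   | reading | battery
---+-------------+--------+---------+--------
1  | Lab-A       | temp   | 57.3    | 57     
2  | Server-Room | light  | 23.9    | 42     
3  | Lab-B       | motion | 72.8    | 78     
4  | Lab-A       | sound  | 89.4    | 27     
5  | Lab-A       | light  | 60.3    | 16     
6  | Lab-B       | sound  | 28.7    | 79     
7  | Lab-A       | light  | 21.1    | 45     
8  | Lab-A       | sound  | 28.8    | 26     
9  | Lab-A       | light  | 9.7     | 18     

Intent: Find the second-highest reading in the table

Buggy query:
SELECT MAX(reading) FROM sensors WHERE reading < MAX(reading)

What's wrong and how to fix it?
Bug: The inner MAX is an aggregate inside WHERE, which is not allowed

Fix: Compute the overall MAX in a subquery, then take MAX of rows below it

Corrected query:
SELECT MAX(reading) FROM sensors WHERE reading < (SELECT MAX(reading) FROM sensors)

Result:
MAX(reading)
------------
72.8        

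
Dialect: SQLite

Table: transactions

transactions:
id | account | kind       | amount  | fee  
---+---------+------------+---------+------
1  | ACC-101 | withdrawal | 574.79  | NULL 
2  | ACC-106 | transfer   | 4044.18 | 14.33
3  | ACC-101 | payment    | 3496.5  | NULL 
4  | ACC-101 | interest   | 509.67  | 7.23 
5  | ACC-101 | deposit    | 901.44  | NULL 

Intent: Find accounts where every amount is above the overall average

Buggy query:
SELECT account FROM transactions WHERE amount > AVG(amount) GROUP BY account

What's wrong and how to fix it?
Bug: WHERE evaluates per row before aggregation, so AVG() is unavailable

Fix: Use a subquery for AVG and a HAVING MIN(...) filter so the condition holds for every row in the group

Corrected query:
SELECT account FROM transactions GROUP BY account HAVING MIN(amount) > (SELECT AVG(amount) FROM transactions)

Result:
account
-------
ACC-106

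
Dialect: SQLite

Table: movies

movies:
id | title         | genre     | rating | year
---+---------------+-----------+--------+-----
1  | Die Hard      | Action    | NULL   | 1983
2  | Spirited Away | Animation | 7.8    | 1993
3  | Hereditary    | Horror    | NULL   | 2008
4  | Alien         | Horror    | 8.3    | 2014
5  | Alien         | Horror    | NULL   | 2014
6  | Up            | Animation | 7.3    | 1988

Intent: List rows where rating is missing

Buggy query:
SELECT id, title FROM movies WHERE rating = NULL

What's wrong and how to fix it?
Bug: Comparing to NULL with '=' never matches; NULL = NULL is unknown, not true

Fix: Replace '= NULL' with 'IS NULL'

Corrected query:
SELECT id, title FROM movies WHERE rating IS NULL

Result:
id | title     
---+-----------
1  | Die Hard  
3  | Hereditary
5  | Alien     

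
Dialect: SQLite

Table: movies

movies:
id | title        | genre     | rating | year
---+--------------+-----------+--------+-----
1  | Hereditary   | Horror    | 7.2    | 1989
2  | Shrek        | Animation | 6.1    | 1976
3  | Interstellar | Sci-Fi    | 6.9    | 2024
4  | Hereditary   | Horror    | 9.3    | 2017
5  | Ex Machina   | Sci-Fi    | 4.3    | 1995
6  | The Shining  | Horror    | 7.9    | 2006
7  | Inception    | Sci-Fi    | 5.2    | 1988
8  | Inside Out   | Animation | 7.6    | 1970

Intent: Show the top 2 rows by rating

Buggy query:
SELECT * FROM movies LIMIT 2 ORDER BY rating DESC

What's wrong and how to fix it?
Bug: LIMIT must come after ORDER BY

Fix: Sort with ORDER BY, then apply LIMIT

Corrected query:
SELECT * FROM movies ORDER BY rating DESC LIMIT 2

Result:
id | title       | genre  | rating | year
---+-------------+--------+--------+-----
4  | Hereditary  | Horror | 9.3    | 2017
6  | The Shining | Horror | 7.9    | 2006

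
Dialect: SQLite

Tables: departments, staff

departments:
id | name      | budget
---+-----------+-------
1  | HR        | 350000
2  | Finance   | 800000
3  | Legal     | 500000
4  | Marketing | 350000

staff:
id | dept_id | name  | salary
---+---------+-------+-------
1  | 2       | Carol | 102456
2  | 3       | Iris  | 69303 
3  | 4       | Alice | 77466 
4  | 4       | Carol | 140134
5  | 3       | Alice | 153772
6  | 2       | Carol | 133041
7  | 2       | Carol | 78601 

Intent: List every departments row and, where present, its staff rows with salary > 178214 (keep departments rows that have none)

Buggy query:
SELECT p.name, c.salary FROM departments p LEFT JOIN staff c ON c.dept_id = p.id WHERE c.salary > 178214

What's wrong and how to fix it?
Bug: Filtering c.salary in WHERE discards the NULL rows produced by LEFT JOIN, turning it into an inner join

Fix: Move the right-table condition into the ON clause so unmatched parents are kept

Corrected query:
SELECT p.name, c.salary FROM departments p LEFT JOIN staff c ON c.dept_id = p.id AND c.salary > 178214

Result:
name      | salary
----------+-------
HR        | NULL  
Finance   | NULL  
Legal     | NULL  
Marketing | NULL  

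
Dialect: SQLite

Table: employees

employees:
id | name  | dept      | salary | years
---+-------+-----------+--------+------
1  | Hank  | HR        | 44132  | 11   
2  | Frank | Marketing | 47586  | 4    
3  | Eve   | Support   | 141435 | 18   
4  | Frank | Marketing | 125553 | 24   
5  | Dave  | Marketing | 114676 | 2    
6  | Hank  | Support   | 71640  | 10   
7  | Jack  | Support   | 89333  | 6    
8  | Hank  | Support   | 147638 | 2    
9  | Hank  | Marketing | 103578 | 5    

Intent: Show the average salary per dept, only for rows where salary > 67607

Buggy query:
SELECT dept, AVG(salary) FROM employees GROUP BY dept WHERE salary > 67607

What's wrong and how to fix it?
Bug: Row-level WHERE must come before GROUP BY in the clause order

Fix: Move the WHERE clause before GROUP BY

Corrected query:
SELECT dept, AVG(salary) FROM employees WHERE salary > 67607 GROUP BY dept

Result:
dept      | AVG(salary)  
----------+--------------
Marketing | 114602.333333
Support   | 112511.5     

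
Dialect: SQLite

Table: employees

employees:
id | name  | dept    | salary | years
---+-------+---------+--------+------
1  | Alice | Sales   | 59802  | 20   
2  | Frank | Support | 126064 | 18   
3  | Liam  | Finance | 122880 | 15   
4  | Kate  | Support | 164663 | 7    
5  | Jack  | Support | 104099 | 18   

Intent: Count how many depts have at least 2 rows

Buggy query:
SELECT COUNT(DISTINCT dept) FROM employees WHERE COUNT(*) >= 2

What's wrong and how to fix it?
Bug: WHERE filters individual rows, not groups, so a group-level COUNT is invalid there

Fix: Group first with HAVING COUNT(*) >= 2, then COUNT the resulting groups

Corrected query:
SELECT COUNT(*) FROM (SELECT dept FROM employees GROUP BY dept HAVING COUNT(*) >= 2)

Result:
COUNT(*)
--------
1       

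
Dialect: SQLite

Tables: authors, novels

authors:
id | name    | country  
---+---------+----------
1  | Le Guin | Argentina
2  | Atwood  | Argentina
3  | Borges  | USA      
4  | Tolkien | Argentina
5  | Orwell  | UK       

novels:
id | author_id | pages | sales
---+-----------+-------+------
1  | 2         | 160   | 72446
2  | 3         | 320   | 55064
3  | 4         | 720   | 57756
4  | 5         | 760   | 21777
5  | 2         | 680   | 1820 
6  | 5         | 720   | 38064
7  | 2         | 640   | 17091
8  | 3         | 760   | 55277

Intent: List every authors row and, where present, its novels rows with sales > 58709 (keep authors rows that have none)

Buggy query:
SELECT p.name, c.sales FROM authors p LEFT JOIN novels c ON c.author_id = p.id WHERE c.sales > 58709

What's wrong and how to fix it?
Bug: A WHERE condition on the right-hand table after LEFT JOIN drops unmatched parents

Fix: Move the right-table condition into the ON clause so unmatched parents are kept

Corrected query:
SELECT p.name, c.sales FROM authors p LEFT JOIN novels c ON c.author_id = p.id AND c.sales > 58709

Result:
name    | sales
--------+------
Le Guin | NULL 
Atwood  | 72446
Borges  | NULL 
Tolkien | NULL 
Orwell  | NULL 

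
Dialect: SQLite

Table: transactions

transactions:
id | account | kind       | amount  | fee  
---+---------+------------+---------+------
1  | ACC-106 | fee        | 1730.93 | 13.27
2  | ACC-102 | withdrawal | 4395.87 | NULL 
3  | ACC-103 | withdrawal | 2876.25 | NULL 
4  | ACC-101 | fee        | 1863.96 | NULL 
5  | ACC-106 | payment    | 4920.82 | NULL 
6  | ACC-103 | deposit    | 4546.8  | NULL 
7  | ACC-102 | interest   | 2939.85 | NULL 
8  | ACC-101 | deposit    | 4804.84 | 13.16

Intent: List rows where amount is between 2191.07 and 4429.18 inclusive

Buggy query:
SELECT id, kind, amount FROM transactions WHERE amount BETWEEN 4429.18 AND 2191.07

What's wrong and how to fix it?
Bug: BETWEEN expects the lower bound first; with 4429.18 AND 2191.07 the range is empty

Fix: Write BETWEEN 2191.07 AND 4429.18

Corrected query:
SELECT id, kind, amount FROM transactions WHERE amount BETWEEN 2191.07 AND 4429.18

Result:
id | kind       | amount 
---+------------+--------
2  | withdrawal | 4395.87
3  | withdrawal | 2876.25
7  | interest   | 2939.85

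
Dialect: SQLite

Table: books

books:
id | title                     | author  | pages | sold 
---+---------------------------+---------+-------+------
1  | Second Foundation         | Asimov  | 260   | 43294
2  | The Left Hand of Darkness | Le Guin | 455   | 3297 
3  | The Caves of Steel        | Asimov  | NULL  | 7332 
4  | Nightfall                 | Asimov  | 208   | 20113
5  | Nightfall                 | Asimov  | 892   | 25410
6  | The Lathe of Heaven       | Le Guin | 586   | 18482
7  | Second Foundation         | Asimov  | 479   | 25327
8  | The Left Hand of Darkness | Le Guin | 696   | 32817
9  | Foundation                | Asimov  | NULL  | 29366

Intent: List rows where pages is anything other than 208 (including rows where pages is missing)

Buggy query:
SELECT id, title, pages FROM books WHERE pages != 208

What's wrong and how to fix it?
Bug: Inequality against NULL is unknown, not true; rows with NULL are dropped

Fix: Add an explicit OR pages IS NULL to include the missing-value rows

Corrected query:
SELECT id, title, pages FROM books WHERE pages != 208 OR pages IS NULL

Result:
id | title                     | pages
---+---------------------------+------
1  | Second Foundation         | 260  
2  | The Left Hand of Darkness | 455  
3  | The Caves of Steel        | NULL 
5  | Nightfall                 | 892  
6  | The Lathe of Heaven       | 586  
7  | Second Foundation         | 479  
8  | The Left Hand of Darkness | 696  
9  | Foundation                | NULL 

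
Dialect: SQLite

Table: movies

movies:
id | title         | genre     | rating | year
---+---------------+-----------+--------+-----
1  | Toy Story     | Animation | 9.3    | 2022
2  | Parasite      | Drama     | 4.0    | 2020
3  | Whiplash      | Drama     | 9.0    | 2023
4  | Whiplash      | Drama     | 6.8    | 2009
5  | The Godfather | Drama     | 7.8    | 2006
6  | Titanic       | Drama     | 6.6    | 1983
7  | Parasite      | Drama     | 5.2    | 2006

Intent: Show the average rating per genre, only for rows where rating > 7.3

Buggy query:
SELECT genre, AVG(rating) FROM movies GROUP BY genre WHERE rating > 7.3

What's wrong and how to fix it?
Bug: Row-level WHERE must come before GROUP BY in the clause order

Fix: Place WHERE between FROM and GROUP BY

Corrected query:
SELECT genre, AVG(rating) FROM movies WHERE rating > 7.3 GROUP BY genre

Result:
genre     | AVG(rating)
----------+------------
Animation | 9.3        
Drama     | 8.4        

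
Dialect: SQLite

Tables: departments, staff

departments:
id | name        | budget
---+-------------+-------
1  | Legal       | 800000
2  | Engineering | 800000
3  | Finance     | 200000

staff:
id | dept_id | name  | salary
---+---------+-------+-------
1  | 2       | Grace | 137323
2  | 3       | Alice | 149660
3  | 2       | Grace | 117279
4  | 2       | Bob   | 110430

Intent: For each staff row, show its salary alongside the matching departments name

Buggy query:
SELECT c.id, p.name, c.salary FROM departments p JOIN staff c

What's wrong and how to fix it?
Bug: JOIN with no ON clause produces a cartesian product; every staff row pairs with every departments row

Fix: Specify the join condition linking the foreign key to the parent id

Corrected query:
SELECT c.id, p.name, c.salary FROM departments p JOIN staff c ON c.dept_id = p.id

Result:
id | name        | salary
---+-------------+-------
1  | Engineering | 137323
2  | Finance     | 149660
3  | Engineering | 117279
4  | Engineering | 110430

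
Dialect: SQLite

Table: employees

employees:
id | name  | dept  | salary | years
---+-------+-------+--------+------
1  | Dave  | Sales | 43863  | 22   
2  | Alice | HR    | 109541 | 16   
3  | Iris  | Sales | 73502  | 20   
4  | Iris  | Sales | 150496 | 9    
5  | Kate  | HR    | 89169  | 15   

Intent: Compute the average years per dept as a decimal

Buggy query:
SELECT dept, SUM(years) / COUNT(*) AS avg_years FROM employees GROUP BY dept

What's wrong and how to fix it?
Bug: SUM(years) and COUNT(*) are both integers; the division truncates the fractional part

Fix: Multiply by 1.0 (or CAST to REAL) to force floating-point division

Corrected query:
SELECT dept, SUM(years) * 1.0 / COUNT(*) AS avg_years FROM employees GROUP BY dept

Result:
dept  | avg_years
------+----------
HR    | 15.5     
Sales | 17       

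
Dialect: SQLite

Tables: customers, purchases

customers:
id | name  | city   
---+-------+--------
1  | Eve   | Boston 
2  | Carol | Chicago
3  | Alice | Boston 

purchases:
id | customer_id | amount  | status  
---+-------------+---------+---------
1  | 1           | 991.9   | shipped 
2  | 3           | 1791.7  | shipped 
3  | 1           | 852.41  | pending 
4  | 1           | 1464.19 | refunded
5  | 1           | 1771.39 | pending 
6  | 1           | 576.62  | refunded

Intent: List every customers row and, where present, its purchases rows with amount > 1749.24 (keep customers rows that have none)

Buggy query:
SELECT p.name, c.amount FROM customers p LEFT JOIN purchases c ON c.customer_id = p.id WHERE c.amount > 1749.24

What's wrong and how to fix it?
Bug: Filtering c.amount in WHERE discards the NULL rows produced by LEFT JOIN, turning it into an inner join

Fix: Put 'c.amount > 1749.24' in the JOIN's ON clause instead of WHERE

Corrected query:
SELECT p.name, c.amount FROM customers p LEFT JOIN purchases c ON c.customer_id = p.id AND c.amount > 1749.24

Result:
name  | amount 
------+--------
Eve   | 1771.39
Carol | NULL   
Alice | 1791.7 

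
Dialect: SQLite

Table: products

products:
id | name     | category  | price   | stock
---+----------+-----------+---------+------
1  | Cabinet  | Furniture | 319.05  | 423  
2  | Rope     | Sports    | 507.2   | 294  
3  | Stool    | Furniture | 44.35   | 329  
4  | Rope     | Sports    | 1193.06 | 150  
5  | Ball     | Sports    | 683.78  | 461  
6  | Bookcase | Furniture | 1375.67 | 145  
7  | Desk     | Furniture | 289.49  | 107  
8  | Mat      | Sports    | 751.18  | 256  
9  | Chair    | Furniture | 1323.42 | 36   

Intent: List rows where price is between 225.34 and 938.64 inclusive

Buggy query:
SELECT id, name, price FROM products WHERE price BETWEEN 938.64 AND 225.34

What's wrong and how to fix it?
Bug: BETWEEN expects the lower bound first; with 938.64 AND 225.34 the range is empty

Fix: Swap the bounds so the smaller value comes first

Corrected query:
SELECT id, name, price FROM products WHERE price BETWEEN 225.34 AND 938.64

Result:
id | name    | price 
---+---------+-------
1  | Cabinet | 319.05
2  | Rope    | 507.2 
5  | Ball    | 683.78
7  | Desk    | 289.49
8  | Mat     | 751.18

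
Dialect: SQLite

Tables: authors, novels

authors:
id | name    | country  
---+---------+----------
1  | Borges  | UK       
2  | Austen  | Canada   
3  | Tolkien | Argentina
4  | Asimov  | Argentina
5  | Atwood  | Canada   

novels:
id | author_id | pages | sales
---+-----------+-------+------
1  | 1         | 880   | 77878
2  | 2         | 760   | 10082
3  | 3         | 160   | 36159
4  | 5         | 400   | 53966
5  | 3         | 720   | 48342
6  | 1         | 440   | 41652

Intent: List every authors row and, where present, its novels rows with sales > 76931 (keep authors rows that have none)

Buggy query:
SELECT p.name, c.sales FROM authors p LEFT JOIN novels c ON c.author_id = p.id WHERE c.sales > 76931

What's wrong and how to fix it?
Bug: Filtering c.sales in WHERE discards the NULL rows produced by LEFT JOIN, turning it into an inner join

Fix: Put 'c.sales > 76931' in the JOIN's ON clause instead of WHERE

Corrected query:
SELECT p.name, c.sales FROM authors p LEFT JOIN novels c ON c.author_id = p.id AND c.sales > 76931

Result:
name    | sales
--------+------
Borges  | 77878
Austen  | NULL 
Tolkien | NULL 
Asimov  | NULL 
Atwood  | NULL 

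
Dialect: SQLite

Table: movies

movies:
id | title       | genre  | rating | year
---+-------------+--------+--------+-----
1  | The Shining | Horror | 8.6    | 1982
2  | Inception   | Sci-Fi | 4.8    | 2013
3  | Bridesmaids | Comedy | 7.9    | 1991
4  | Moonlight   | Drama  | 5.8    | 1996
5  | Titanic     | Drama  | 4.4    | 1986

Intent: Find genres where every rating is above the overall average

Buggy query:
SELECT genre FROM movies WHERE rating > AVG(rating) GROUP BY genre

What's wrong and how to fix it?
Bug: WHERE evaluates per row before aggregation, so AVG() is unavailable

Fix: Use a subquery for AVG and a HAVING MIN(...) filter so the condition holds for every row in the group

Corrected query:
SELECT genre FROM movies GROUP BY genre HAVING MIN(rating) > (SELECT AVG(rating) FROM movies)

Result:
genre 
------
Comedy
Horror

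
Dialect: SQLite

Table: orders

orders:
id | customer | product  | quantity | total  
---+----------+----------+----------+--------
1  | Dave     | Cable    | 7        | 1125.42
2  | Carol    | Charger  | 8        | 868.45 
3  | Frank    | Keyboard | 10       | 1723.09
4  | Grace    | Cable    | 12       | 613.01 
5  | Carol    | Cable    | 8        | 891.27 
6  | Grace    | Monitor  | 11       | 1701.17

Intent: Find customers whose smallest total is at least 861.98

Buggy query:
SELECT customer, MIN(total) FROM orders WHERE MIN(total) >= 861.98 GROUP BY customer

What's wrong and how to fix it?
Bug: MIN() in WHERE is a misuse of aggregate

Fix: Use HAVING for the per-group MIN condition

Corrected query:
SELECT customer, MIN(total) FROM orders GROUP BY customer HAVING MIN(total) >= 861.98

Result:
customer | MIN(total)
---------+-----------
Carol    | 868.45    
Dave     | 1125.42   
Frank    | 1723.09   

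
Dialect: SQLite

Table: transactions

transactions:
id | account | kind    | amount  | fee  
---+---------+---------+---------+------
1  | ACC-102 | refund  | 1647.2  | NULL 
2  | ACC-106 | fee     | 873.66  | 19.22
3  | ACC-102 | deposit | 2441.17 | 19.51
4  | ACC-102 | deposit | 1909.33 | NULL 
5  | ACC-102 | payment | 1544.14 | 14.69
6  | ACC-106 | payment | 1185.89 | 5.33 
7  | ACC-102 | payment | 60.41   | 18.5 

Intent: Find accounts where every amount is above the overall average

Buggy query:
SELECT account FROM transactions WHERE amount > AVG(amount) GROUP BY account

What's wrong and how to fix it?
Bug: AVG() is an aggregate; it can't sit directly in WHERE

Fix: Use a subquery for AVG and a HAVING MIN(...) filter so the condition holds for every row in the group

Corrected query:
SELECT account FROM transactions GROUP BY account HAVING MIN(amount) > (SELECT AVG(amount) FROM transactions)

Result:
(no rows)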